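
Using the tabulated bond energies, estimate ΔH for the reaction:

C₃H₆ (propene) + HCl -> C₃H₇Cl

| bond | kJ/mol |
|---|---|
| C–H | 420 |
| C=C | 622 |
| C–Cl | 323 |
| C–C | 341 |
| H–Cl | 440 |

ΔH ≈ −22 kJ

Bonds broken (reactants):
  C–C: 1 × 341 = 341
  C–H: 6 × 420 = 2520
  C=C: 1 × 622 = 622
  H–Cl: 1 × 440 = 440
  Σ(broken) = 3923 kJ
Bonds formed (products):
  C–C: 2 × 341 = 682
  C–Cl: 1 × 323 = 323
  C–H: 7 × 420 = 2940
  Σ(formed) = 3945 kJ
ΔH = Σ(broken) − Σ(formed) = 3923 − 3945 = −22 kJ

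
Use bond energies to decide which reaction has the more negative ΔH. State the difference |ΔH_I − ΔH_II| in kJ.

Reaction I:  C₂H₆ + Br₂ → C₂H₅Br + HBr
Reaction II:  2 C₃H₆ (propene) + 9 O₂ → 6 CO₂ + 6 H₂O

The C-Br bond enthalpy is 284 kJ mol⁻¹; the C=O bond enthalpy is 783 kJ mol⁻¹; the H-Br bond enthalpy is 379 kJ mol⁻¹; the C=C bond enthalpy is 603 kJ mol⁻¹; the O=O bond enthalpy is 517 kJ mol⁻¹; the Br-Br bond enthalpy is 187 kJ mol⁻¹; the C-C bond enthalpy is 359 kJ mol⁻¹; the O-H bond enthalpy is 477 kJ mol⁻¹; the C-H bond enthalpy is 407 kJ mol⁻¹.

Reaction II, by 3590 kJ

Reaction I:
  Bonds broken (reactants):
    Br-Br: 1 × 187 = 187
    C-C: 1 × 359 = 359
    C-H: 6 × 407 = 2442
    Σ(broken) = 2988 kJ
  Bonds formed (products):
    C-Br: 1 × 284 = 284
    C-C: 1 × 359 = 359
    C-H: 5 × 407 = 2035
    H-Br: 1 × 379 = 379
    Σ(formed) = 3057 kJ
  ΔH_I = 2988 − 3057 = −69 kJ
Reaction II:
  Bonds broken (reactants):
    C-C: 2 × 359 = 718
    C-H: 12 × 407 = 4884
    C=C: 2 × 603 = 1206
    O=O: 9 × 517 = 4653
    Σ(broken) = 11461 kJ
  Bonds formed (products):
    C=O: 12 × 783 = 9396
    O-H: 12 × 477 = 5724
    Σ(formed) = 15120 kJ
  ΔH_II = 11461 − 15120 = −3659 kJ
ΔH_I − ΔH_II = +3590 kJ, so reaction II has the more negative ΔH; |ΔH_I − ΔH_II| = 3590 kJ.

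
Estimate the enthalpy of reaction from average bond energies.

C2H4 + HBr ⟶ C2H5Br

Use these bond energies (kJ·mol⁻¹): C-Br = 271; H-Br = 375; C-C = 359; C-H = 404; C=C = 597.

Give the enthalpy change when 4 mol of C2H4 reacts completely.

ΔH = −248 kJ

Bonds broken (reactants):
  C-H: 4 × 404 = 1616
  C=C: 1 × 597 = 597
  H-Br: 1 × 375 = 375
  Σ(broken) = 2588 kJ
Bonds formed (products):
  C-Br: 1 × 271 = 271
  C-C: 1 × 359 = 359
  C-H: 5 × 404 = 2020
  Σ(formed) = 2650 kJ
ΔH = Σ(broken) − Σ(formed) = 2588 − 2650 = −62 kJ
For 4× the reaction as written: 4 × (−62) = −248 kJ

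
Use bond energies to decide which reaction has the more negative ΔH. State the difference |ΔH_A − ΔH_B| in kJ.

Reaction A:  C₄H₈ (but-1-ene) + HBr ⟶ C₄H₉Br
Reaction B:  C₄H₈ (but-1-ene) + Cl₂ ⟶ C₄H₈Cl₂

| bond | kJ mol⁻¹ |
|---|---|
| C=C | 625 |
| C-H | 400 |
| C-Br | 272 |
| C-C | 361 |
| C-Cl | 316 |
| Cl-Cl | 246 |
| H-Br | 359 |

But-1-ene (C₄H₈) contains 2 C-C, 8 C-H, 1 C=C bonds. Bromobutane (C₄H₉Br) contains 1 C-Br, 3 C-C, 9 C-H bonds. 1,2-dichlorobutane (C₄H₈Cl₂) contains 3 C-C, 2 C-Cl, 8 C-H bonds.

Reaction B, by 73 kJ

Reaction A:
  Bonds broken (reactants):
    C-C: 2 × 361 = 722
    C-H: 8 × 400 = 3200
    C=C: 1 × 625 = 625
    H-Br: 1 × 359 = 359
    Σ(broken) = 4906 kJ
  Bonds formed (products):
    C-Br: 1 × 272 = 272
    C-C: 3 × 361 = 1083
    C-H: 9 × 400 = 3600
    Σ(formed) = 4955 kJ
  ΔH_A = 4906 − 4955 = −49 kJ
Reaction B:
  Bonds broken (reactants):
    C-C: 2 × 361 = 722
    C-H: 8 × 400 = 3200
    C=C: 1 × 625 = 625
    Cl-Cl: 1 × 246 = 246
    Σ(broken) = 4793 kJ
  Bonds formed (products):
    C-C: 3 × 361 = 1083
    C-Cl: 2 × 316 = 632
    C-H: 8 × 400 = 3200
    Σ(formed) = 4915 kJ
  ΔH_B = 4793 − 4915 = −122 kJ
ΔH_A − ΔH_B = +73 kJ, so reaction B has the more negative ΔH; |ΔH_A − ΔH_B| = 73 kJ.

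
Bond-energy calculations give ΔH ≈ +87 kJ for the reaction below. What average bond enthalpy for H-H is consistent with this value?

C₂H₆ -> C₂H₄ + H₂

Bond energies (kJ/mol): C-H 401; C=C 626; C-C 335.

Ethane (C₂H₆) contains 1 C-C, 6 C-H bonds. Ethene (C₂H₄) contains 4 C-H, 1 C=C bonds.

Let D be the H-H bond energy.
Σ(broken) = 1×335 + 6×401 = 2741
Σ(formed) = 4×401 + 1×626 + 1×D = 2230 + D
ΔH = Σ(broken) − Σ(formed) = (2741) − (2230 + D) = +511 − D
Setting this equal to +87 kJ gives D = 424 kJ/mol.

D(H-H) ≈ 424 kJ/mol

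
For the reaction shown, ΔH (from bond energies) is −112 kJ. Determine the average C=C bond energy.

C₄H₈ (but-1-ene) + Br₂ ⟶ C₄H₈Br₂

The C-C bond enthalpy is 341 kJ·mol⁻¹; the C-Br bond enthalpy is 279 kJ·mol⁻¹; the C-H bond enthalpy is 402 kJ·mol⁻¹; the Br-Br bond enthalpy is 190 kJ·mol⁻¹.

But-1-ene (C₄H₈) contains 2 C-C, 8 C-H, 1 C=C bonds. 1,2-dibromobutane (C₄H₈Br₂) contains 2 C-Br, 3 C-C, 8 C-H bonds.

Let D be the C=C bond energy.
Σ(broken) = 1×190 + 2×341 + 8×402 + 1×D = 4088 + D
Σ(formed) = 2×279 + 3×341 + 8×402 = 4797
ΔH = Σ(broken) − Σ(formed) = (4088 + D) − (4797) = −709 + D
Setting this equal to −112 kJ gives D = 597 kJ/mol.

D(C=C) ≈ 597 kJ/mol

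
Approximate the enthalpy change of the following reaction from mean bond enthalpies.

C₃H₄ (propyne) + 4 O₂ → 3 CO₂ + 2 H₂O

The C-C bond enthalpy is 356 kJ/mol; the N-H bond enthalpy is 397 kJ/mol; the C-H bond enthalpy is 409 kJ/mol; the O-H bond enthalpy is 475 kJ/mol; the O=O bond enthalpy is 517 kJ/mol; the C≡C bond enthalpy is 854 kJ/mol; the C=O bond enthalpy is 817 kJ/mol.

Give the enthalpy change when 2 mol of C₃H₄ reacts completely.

ΔH = −3776 kJ

Bonds broken (reactants):
  C≡C: 1 × 854 = 854
  C-C: 1 × 356 = 356
  C-H: 4 × 409 = 1636
  O=O: 4 × 517 = 2068
  Σ(broken) = 4914 kJ
Bonds formed (products):
  C=O: 6 × 817 = 4902
  O-H: 4 × 475 = 1900
  Σ(formed) = 6802 kJ
ΔH = Σ(broken) − Σ(formed) = 4914 − 6802 = −1888 kJ
For 2× the reaction as written: 2 × (−1888) = −3776 kJ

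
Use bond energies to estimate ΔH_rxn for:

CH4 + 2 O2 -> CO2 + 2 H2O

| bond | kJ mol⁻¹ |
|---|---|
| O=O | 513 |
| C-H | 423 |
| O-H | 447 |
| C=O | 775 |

Bonds broken (reactants):
  C-H: 4 × 423 = 1692
  O=O: 2 × 513 = 1026
  Σ(broken) = 2718 kJ
Bonds formed (products):
  C=O: 2 × 775 = 1550
  O-H: 4 × 447 = 1788
  Σ(formed) = 3338 kJ
ΔH = Σ(broken) − Σ(formed) = 2718 − 3338 = −620 kJ

ΔH ≈ −620 kJ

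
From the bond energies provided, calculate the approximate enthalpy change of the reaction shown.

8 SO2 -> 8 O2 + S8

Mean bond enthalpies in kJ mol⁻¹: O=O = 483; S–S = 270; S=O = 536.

ΔH ≈ +2552 kJ

Bonds broken (reactants):
  S=O: 16 × 536 = 8576
  Σ(broken) = 8576 kJ
Bonds formed (products):
  O=O: 8 × 483 = 3864
  S–S: 8 × 270 = 2160
  Σ(formed) = 6024 kJ
ΔH = Σ(broken) − Σ(formed) = 8576 − 6024 = +2552 kJ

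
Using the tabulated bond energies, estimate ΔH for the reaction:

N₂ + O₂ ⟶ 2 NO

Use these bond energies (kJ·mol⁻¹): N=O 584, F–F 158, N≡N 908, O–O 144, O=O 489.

ΔH ≈ +229 kJ

Bonds broken (reactants):
  N≡N: 1 × 908 = 908
  O=O: 1 × 489 = 489
  Σ(broken) = 1397 kJ
Bonds formed (products):
  N=O: 2 × 584 = 1168
  Σ(formed) = 1168 kJ
ΔH = Σ(broken) − Σ(formed) = 1397 − 1168 = +229 kJ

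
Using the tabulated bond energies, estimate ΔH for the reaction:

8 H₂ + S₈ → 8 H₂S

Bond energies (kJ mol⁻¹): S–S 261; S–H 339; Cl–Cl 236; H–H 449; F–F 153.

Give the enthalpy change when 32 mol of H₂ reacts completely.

Bonds broken (reactants):
  H–H: 8 × 449 = 3592
  S–S: 8 × 261 = 2088
  Σ(broken) = 5680 kJ
Bonds formed (products):
  S–H: 16 × 339 = 5424
  Σ(formed) = 5424 kJ
ΔH = Σ(broken) − Σ(formed) = 5680 − 5424 = +256 kJ
For 4× the reaction as written: 4 × (+256) = +1024 kJ

ΔH = +1024 kJ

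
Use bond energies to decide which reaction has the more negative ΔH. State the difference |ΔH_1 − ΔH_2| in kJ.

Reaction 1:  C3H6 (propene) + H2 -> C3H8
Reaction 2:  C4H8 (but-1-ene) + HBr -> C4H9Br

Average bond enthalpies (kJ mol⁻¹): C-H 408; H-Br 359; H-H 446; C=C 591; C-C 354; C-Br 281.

Reaction 1, by 40 kJ

Reaction 1:
  Bonds broken (reactants):
    C-C: 1 × 354 = 354
    C-H: 6 × 408 = 2448
    C=C: 1 × 591 = 591
    H-H: 1 × 446 = 446
    Σ(broken) = 3839 kJ
  Bonds formed (products):
    C-C: 2 × 354 = 708
    C-H: 8 × 408 = 3264
    Σ(formed) = 3972 kJ
  ΔH_1 = 3839 − 3972 = −133 kJ
Reaction 2:
  Bonds broken (reactants):
    C-C: 2 × 354 = 708
    C-H: 8 × 408 = 3264
    C=C: 1 × 591 = 591
    H-Br: 1 × 359 = 359
    Σ(broken) = 4922 kJ
  Bonds formed (products):
    C-Br: 1 × 281 = 281
    C-C: 3 × 354 = 1062
    C-H: 9 × 408 = 3672
    Σ(formed) = 5015 kJ
  ΔH_2 = 4922 − 5015 = −93 kJ
ΔH_1 − ΔH_2 = −40 kJ, so reaction 1 has the more negative ΔH; |ΔH_1 − ΔH_2| = 40 kJ.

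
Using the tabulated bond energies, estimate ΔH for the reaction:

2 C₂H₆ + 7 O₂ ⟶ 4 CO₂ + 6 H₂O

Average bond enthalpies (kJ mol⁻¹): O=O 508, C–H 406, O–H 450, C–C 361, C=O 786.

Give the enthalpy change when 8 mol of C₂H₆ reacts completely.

Bonds broken (reactants):
  C–C: 2 × 361 = 722
  C–H: 12 × 406 = 4872
  O=O: 7 × 508 = 3556
  Σ(broken) = 9150 kJ
Bonds formed (products):
  C=O: 8 × 786 = 6288
  O–H: 12 × 450 = 5400
  Σ(formed) = 11688 kJ
ΔH = Σ(broken) − Σ(formed) = 9150 − 11688 = −2538 kJ
For 4× the reaction as written: 4 × (−2538) = −10152 kJ

ΔH = −10152 kJ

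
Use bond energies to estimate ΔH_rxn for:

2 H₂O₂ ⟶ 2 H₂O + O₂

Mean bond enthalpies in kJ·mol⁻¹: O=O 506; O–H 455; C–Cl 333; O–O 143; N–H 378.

Bonds broken (reactants):
  O–H: 4 × 455 = 1820
  O–O: 2 × 143 = 286
  Σ(broken) = 2106 kJ
Bonds formed (products):
  O–H: 4 × 455 = 1820
  O=O: 1 × 506 = 506
  Σ(formed) = 2326 kJ
ΔH = Σ(broken) − Σ(formed) = 2106 − 2326 = −220 kJ

ΔH ≈ −220 kJ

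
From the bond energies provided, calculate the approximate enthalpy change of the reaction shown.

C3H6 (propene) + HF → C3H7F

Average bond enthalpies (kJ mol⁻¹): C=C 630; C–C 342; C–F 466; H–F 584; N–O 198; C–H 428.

ΔH ≈ −22 kJ

Bonds broken (reactants):
  C–C: 1 × 342 = 342
  C–H: 6 × 428 = 2568
  C=C: 1 × 630 = 630
  H–F: 1 × 584 = 584
  Σ(broken) = 4124 kJ
Bonds formed (products):
  C–C: 2 × 342 = 684
  C–F: 1 × 466 = 466
  C–H: 7 × 428 = 2996
  Σ(formed) = 4146 kJ
ΔH = Σ(broken) − Σ(formed) = 4124 − 4146 = −22 kJ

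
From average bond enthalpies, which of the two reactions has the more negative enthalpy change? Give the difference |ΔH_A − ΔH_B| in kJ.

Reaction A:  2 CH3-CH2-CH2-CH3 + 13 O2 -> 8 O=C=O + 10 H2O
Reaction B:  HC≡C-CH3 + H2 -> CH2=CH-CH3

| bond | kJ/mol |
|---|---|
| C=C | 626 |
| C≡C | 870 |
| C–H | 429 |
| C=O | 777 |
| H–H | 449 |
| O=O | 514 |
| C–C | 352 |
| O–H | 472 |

Reaction A, by 4333 kJ

Reaction A:
  Bonds broken (reactants):
    C–C: 6 × 352 = 2112
    C–H: 20 × 429 = 8580
    O=O: 13 × 514 = 6682
    Σ(broken) = 17374 kJ
  Bonds formed (products):
    C=O: 16 × 777 = 12432
    O–H: 20 × 472 = 9440
    Σ(formed) = 21872 kJ
  ΔH_A = 17374 − 21872 = −4498 kJ
Reaction B:
  Bonds broken (reactants):
    C≡C: 1 × 870 = 870
    C–C: 1 × 352 = 352
    C–H: 4 × 429 = 1716
    H–H: 1 × 449 = 449
    Σ(broken) = 3387 kJ
  Bonds formed (products):
    C–C: 1 × 352 = 352
    C–H: 6 × 429 = 2574
    C=C: 1 × 626 = 626
    Σ(formed) = 3552 kJ
  ΔH_B = 3387 − 3552 = −165 kJ
ΔH_A − ΔH_B = −4333 kJ, so reaction A has the more negative ΔH; |ΔH_A − ΔH_B| = 4333 kJ.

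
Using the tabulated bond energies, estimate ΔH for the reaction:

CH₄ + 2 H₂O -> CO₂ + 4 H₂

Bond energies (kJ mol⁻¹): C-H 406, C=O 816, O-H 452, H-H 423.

ΔH ≈ +108 kJ

Bonds broken (reactants):
  C-H: 4 × 406 = 1624
  O-H: 4 × 452 = 1808
  Σ(broken) = 3432 kJ
Bonds formed (products):
  C=O: 2 × 816 = 1632
  H-H: 4 × 423 = 1692
  Σ(formed) = 3324 kJ
ΔH = Σ(broken) − Σ(formed) = 3432 − 3324 = +108 kJ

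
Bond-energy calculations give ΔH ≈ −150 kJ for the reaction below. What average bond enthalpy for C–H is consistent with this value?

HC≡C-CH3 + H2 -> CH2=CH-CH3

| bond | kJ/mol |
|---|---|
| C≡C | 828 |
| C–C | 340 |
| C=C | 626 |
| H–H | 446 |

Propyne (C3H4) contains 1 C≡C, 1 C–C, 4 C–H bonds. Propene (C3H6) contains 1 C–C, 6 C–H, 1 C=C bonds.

D(C–H) ≈ 399 kJ/mol

Let D be the C–H bond energy.
Σ(broken) = 1×828 + 1×340 + 4×D + 1×446 = 1614 + 4D
Σ(formed) = 1×340 + 6×D + 1×626 = 966 + 6D
ΔH = Σ(broken) − Σ(formed) = (1614 + 4D) − (966 + 6D) = +648 − 2D
Setting this equal to −150 kJ gives 2D = 798, so D = 399 kJ/mol.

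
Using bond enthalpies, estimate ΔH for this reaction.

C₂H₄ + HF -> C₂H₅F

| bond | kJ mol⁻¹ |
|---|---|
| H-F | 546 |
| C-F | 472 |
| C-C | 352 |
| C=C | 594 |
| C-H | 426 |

Bonds broken (reactants):
  C-H: 4 × 426 = 1704
  C=C: 1 × 594 = 594
  H-F: 1 × 546 = 546
  Σ(broken) = 2844 kJ
Bonds formed (products):
  C-C: 1 × 352 = 352
  C-F: 1 × 472 = 472
  C-H: 5 × 426 = 2130
  Σ(formed) = 2954 kJ
ΔH = Σ(broken) − Σ(formed) = 2844 − 2954 = −110 kJ

ΔH ≈ −110 kJ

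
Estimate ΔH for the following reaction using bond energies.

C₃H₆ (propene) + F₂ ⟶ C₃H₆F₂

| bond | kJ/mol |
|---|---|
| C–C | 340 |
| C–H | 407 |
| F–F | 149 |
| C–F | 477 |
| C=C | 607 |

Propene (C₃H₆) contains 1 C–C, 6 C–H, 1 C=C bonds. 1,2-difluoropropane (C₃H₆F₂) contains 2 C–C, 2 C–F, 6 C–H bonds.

ΔH ≈ −538 kJ

Bonds broken (reactants):
  C–C: 1 × 340 = 340
  C–H: 6 × 407 = 2442
  C=C: 1 × 607 = 607
  F–F: 1 × 149 = 149
  Σ(broken) = 3538 kJ
Bonds formed (products):
  C–C: 2 × 340 = 680
  C–F: 2 × 477 = 954
  C–H: 6 × 407 = 2442
  Σ(formed) = 4076 kJ
ΔH = Σ(broken) − Σ(formed) = 3538 − 4076 = −538 kJ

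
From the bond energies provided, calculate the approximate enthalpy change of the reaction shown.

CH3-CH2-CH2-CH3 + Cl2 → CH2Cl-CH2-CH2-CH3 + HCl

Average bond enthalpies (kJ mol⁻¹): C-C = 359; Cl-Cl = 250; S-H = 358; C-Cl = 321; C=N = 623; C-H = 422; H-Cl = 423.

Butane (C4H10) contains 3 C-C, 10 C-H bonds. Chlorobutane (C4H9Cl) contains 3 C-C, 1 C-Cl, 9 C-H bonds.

ΔH ≈ −72 kJ

Bonds broken (reactants):
  C-C: 3 × 359 = 1077
  C-H: 10 × 422 = 4220
  Cl-Cl: 1 × 250 = 250
  Σ(broken) = 5547 kJ
Bonds formed (products):
  C-C: 3 × 359 = 1077
  C-Cl: 1 × 321 = 321
  C-H: 9 × 422 = 3798
  H-Cl: 1 × 423 = 423
  Σ(formed) = 5619 kJ
ΔH = Σ(broken) − Σ(formed) = 5547 − 5619 = −72 kJ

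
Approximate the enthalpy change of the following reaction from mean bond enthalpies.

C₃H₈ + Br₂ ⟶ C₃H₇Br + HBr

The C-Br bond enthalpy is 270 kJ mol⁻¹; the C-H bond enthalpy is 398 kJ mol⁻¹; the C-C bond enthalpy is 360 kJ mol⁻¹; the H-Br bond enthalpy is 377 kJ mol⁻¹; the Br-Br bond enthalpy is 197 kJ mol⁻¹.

Bonds broken (reactants):
  Br-Br: 1 × 197 = 197
  C-C: 2 × 360 = 720
  C-H: 8 × 398 = 3184
  Σ(broken) = 4101 kJ
Bonds formed (products):
  C-Br: 1 × 270 = 270
  C-C: 2 × 360 = 720
  C-H: 7 × 398 = 2786
  H-Br: 1 × 377 = 377
  Σ(formed) = 4153 kJ
ΔH = Σ(broken) − Σ(formed) = 4101 − 4153 = −52 kJ

ΔH ≈ −52 kJ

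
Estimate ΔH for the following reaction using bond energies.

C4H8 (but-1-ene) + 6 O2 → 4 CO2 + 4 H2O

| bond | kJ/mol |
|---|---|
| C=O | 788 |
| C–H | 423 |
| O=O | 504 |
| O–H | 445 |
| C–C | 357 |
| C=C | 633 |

Bonds broken (reactants):
  C–C: 2 × 357 = 714
  C–H: 8 × 423 = 3384
  C=C: 1 × 633 = 633
  O=O: 6 × 504 = 3024
  Σ(broken) = 7755 kJ
Bonds formed (products):
  C=O: 8 × 788 = 6304
  O–H: 8 × 445 = 3560
  Σ(formed) = 9864 kJ
ΔH = Σ(broken) − Σ(formed) = 7755 − 9864 = −2109 kJ

ΔH ≈ −2109 kJ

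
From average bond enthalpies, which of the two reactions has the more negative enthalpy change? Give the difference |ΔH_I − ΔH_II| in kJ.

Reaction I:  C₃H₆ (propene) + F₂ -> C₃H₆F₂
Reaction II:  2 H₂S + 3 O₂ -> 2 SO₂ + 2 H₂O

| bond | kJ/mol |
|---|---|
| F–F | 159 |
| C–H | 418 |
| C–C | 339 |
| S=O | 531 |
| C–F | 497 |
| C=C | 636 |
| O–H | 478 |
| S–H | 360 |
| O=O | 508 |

Reaction I:
  Bonds broken (reactants):
    C–C: 1 × 339 = 339
    C–H: 6 × 418 = 2508
    C=C: 1 × 636 = 636
    F–F: 1 × 159 = 159
    Σ(broken) = 3642 kJ
  Bonds formed (products):
    C–C: 2 × 339 = 678
    C–F: 2 × 497 = 994
    C–H: 6 × 418 = 2508
    Σ(formed) = 4180 kJ
  ΔH_I = 3642 − 4180 = −538 kJ
Reaction II:
  Bonds broken (reactants):
    O=O: 3 × 508 = 1524
    S–H: 4 × 360 = 1440
    Σ(broken) = 2964 kJ
  Bonds formed (products):
    O–H: 4 × 478 = 1912
    S=O: 4 × 531 = 2124
    Σ(formed) = 4036 kJ
  ΔH_II = 2964 − 4036 = −1072 kJ
ΔH_I − ΔH_II = +534 kJ, so reaction II has the more negative ΔH; |ΔH_I − ΔH_II| = 534 kJ.

Reaction II, by 534 kJ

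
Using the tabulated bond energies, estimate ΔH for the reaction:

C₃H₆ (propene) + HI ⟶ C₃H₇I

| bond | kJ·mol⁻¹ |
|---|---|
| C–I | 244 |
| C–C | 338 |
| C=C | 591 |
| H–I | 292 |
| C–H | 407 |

Bonds broken (reactants):
  C–C: 1 × 338 = 338
  C–H: 6 × 407 = 2442
  C=C: 1 × 591 = 591
  H–I: 1 × 292 = 292
  Σ(broken) = 3663 kJ
Bonds formed (products):
  C–C: 2 × 338 = 676
  C–H: 7 × 407 = 2849
  C–I: 1 × 244 = 244
  Σ(formed) = 3769 kJ
ΔH = Σ(broken) − Σ(formed) = 3663 − 3769 = −106 kJ

ΔH ≈ −106 kJ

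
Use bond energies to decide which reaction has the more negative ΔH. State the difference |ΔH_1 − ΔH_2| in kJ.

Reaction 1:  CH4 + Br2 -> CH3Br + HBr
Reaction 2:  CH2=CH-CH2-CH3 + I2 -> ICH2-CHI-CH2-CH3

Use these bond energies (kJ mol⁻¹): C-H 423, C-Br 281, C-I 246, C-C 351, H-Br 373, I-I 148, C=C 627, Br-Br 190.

Reaction 2, by 27 kJ

Reaction 1:
  Bonds broken (reactants):
    Br-Br: 1 × 190 = 190
    C-H: 4 × 423 = 1692
    Σ(broken) = 1882 kJ
  Bonds formed (products):
    C-Br: 1 × 281 = 281
    C-H: 3 × 423 = 1269
    H-Br: 1 × 373 = 373
    Σ(formed) = 1923 kJ
  ΔH_1 = 1882 − 1923 = −41 kJ
Reaction 2:
  Bonds broken (reactants):
    C-C: 2 × 351 = 702
    C-H: 8 × 423 = 3384
    C=C: 1 × 627 = 627
    I-I: 1 × 148 = 148
    Σ(broken) = 4861 kJ
  Bonds formed (products):
    C-C: 3 × 351 = 1053
    C-H: 8 × 423 = 3384
    C-I: 2 × 246 = 492
    Σ(formed) = 4929 kJ
  ΔH_2 = 4861 − 4929 = −68 kJ
ΔH_1 − ΔH_2 = +27 kJ, so reaction 2 has the more negative ΔH; |ΔH_1 − ΔH_2| = 27 kJ.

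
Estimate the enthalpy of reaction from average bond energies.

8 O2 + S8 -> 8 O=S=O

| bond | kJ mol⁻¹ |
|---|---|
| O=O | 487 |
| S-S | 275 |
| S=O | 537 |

ΔH ≈ −2496 kJ

Bonds broken (reactants):
  O=O: 8 × 487 = 3896
  S-S: 8 × 275 = 2200
  Σ(broken) = 6096 kJ
Bonds formed (products):
  S=O: 16 × 537 = 8592
  Σ(formed) = 8592 kJ
ΔH = Σ(broken) − Σ(formed) = 6096 − 8592 = −2496 kJ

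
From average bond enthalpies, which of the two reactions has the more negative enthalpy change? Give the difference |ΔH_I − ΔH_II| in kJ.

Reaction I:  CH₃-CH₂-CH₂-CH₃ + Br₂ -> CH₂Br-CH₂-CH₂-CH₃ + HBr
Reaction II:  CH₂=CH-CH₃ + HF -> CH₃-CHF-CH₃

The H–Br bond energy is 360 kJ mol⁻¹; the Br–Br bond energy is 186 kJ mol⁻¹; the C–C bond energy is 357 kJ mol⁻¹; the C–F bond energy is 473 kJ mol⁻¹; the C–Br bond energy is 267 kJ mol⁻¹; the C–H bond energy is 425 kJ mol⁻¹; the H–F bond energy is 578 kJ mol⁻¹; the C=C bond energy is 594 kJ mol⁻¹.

Reaction II, by 67 kJ

Reaction I:
  Bonds broken (reactants):
    Br–Br: 1 × 186 = 186
    C–C: 3 × 357 = 1071
    C–H: 10 × 425 = 4250
    Σ(broken) = 5507 kJ
  Bonds formed (products):
    C–Br: 1 × 267 = 267
    C–C: 3 × 357 = 1071
    C–H: 9 × 425 = 3825
    H–Br: 1 × 360 = 360
    Σ(formed) = 5523 kJ
  ΔH_I = 5507 − 5523 = −16 kJ
Reaction II:
  Bonds broken (reactants):
    C–C: 1 × 357 = 357
    C–H: 6 × 425 = 2550
    C=C: 1 × 594 = 594
    H–F: 1 × 578 = 578
    Σ(broken) = 4079 kJ
  Bonds formed (products):
    C–C: 2 × 357 = 714
    C–F: 1 × 473 = 473
    C–H: 7 × 425 = 2975
    Σ(formed) = 4162 kJ
  ΔH_II = 4079 − 4162 = −83 kJ
ΔH_I − ΔH_II = +67 kJ, so reaction II has the more negative ΔH; |ΔH_I − ΔH_II| = 67 kJ.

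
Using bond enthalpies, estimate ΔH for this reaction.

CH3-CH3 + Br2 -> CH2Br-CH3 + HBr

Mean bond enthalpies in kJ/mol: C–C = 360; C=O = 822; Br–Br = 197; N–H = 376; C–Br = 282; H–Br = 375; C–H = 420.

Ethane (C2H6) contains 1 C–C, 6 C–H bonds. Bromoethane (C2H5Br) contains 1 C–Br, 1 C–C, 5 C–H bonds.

ΔH ≈ −40 kJ

Bonds broken (reactants):
  Br–Br: 1 × 197 = 197
  C–C: 1 × 360 = 360
  C–H: 6 × 420 = 2520
  Σ(broken) = 3077 kJ
Bonds formed (products):
  C–Br: 1 × 282 = 282
  C–C: 1 × 360 = 360
  C–H: 5 × 420 = 2100
  H–Br: 1 × 375 = 375
  Σ(formed) = 3117 kJ
ΔH = Σ(broken) − Σ(formed) = 3077 − 3117 = −40 kJ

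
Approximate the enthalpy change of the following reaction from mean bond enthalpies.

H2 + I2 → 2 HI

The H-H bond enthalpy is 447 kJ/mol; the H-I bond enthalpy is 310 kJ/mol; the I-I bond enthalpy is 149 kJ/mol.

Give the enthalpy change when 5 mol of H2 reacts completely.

Bonds broken (reactants):
  H-H: 1 × 447 = 447
  I-I: 1 × 149 = 149
  Σ(broken) = 596 kJ
Bonds formed (products):
  H-I: 2 × 310 = 620
  Σ(formed) = 620 kJ
ΔH = Σ(broken) − Σ(formed) = 596 − 620 = −24 kJ
For 5× the reaction as written: 5 × (−24) = −120 kJ

ΔH = −120 kJ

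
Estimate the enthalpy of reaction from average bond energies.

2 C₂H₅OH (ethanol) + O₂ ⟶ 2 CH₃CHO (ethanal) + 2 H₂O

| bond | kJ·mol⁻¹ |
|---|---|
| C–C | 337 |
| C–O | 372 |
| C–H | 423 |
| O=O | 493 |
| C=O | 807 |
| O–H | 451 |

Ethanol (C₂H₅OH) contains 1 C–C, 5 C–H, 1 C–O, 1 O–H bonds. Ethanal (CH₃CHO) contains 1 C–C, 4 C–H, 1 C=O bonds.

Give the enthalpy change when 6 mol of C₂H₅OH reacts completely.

ΔH = −1299 kJ

Bonds broken (reactants):
  C–C: 2 × 337 = 674
  C–H: 10 × 423 = 4230
  C–O: 2 × 372 = 744
  O–H: 2 × 451 = 902
  O=O: 1 × 493 = 493
  Σ(broken) = 7043 kJ
Bonds formed (products):
  C–C: 2 × 337 = 674
  C–H: 8 × 423 = 3384
  C=O: 2 × 807 = 1614
  O–H: 4 × 451 = 1804
  Σ(formed) = 7476 kJ
ΔH = Σ(broken) − Σ(formed) = 7043 − 7476 = −433 kJ
For 3× the reaction as written: 3 × (−433) = −1299 kJ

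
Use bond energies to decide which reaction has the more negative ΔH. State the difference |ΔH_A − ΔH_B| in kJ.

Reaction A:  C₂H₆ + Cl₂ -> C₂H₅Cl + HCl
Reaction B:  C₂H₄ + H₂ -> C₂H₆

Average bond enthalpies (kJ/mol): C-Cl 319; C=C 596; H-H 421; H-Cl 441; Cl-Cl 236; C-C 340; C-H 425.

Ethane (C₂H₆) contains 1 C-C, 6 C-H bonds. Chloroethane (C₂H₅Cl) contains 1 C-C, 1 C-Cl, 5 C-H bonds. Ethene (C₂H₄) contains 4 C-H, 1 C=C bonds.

Reaction B, by 74 kJ

Reaction A:
  Bonds broken (reactants):
    C-C: 1 × 340 = 340
    C-H: 6 × 425 = 2550
    Cl-Cl: 1 × 236 = 236
    Σ(broken) = 3126 kJ
  Bonds formed (products):
    C-C: 1 × 340 = 340
    C-Cl: 1 × 319 = 319
    C-H: 5 × 425 = 2125
    H-Cl: 1 × 441 = 441
    Σ(formed) = 3225 kJ
  ΔH_A = 3126 − 3225 = −99 kJ
Reaction B:
  Bonds broken (reactants):
    C-H: 4 × 425 = 1700
    C=C: 1 × 596 = 596
    H-H: 1 × 421 = 421
    Σ(broken) = 2717 kJ
  Bonds formed (products):
    C-C: 1 × 340 = 340
    C-H: 6 × 425 = 2550
    Σ(formed) = 2890 kJ
  ΔH_B = 2717 − 2890 = −173 kJ
ΔH_A − ΔH_B = +74 kJ, so reaction B has the more negative ΔH; |ΔH_A − ΔH_B| = 74 kJ.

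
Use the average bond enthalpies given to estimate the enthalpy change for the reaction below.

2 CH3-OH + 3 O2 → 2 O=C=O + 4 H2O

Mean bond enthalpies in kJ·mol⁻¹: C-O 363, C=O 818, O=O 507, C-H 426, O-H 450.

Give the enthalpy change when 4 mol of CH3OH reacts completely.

ΔH = −2338 kJ

Bonds broken (reactants):
  C-H: 6 × 426 = 2556
  C-O: 2 × 363 = 726
  O-H: 2 × 450 = 900
  O=O: 3 × 507 = 1521
  Σ(broken) = 5703 kJ
Bonds formed (products):
  C=O: 4 × 818 = 3272
  O-H: 8 × 450 = 3600
  Σ(formed) = 6872 kJ
ΔH = Σ(broken) − Σ(formed) = 5703 − 6872 = −1169 kJ
For 2× the reaction as written: 2 × (−1169) = −2338 kJ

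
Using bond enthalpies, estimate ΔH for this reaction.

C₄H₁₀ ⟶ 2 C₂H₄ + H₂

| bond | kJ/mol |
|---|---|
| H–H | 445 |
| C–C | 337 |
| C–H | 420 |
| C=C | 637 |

ΔH ≈ +132 kJ

Bonds broken (reactants):
  C–C: 3 × 337 = 1011
  C–H: 10 × 420 = 4200
  Σ(broken) = 5211 kJ
Bonds formed (products):
  C–H: 8 × 420 = 3360
  C=C: 2 × 637 = 1274
  H–H: 1 × 445 = 445
  Σ(formed) = 5079 kJ
ΔH = Σ(broken) − Σ(formed) = 5211 − 5079 = +132 kJ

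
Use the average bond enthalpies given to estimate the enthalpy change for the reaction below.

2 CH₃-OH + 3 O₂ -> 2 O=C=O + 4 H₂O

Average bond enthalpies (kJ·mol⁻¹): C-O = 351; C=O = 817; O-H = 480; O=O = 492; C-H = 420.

ΔH ≈ −1450 kJ

Bonds broken (reactants):
  C-H: 6 × 420 = 2520
  C-O: 2 × 351 = 702
  O-H: 2 × 480 = 960
  O=O: 3 × 492 = 1476
  Σ(broken) = 5658 kJ
Bonds formed (products):
  C=O: 4 × 817 = 3268
  O-H: 8 × 480 = 3840
  Σ(formed) = 7108 kJ
ΔH = Σ(broken) − Σ(formed) = 5658 − 7108 = −1450 kJ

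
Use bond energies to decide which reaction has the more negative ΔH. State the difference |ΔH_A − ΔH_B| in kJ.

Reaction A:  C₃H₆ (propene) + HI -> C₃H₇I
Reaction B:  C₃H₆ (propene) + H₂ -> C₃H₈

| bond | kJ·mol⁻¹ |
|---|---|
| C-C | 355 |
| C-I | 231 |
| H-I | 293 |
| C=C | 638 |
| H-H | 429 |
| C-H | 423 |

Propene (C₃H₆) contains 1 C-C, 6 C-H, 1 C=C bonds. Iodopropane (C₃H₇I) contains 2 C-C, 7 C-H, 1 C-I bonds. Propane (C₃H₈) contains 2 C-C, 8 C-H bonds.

Reaction A:
  Bonds broken (reactants):
    C-C: 1 × 355 = 355
    C-H: 6 × 423 = 2538
    C=C: 1 × 638 = 638
    H-I: 1 × 293 = 293
    Σ(broken) = 3824 kJ
  Bonds formed (products):
    C-C: 2 × 355 = 710
    C-H: 7 × 423 = 2961
    C-I: 1 × 231 = 231
    Σ(formed) = 3902 kJ
  ΔH_A = 3824 − 3902 = −78 kJ
Reaction B:
  Bonds broken (reactants):
    C-C: 1 × 355 = 355
    C-H: 6 × 423 = 2538
    C=C: 1 × 638 = 638
    H-H: 1 × 429 = 429
    Σ(broken) = 3960 kJ
  Bonds formed (products):
    C-C: 2 × 355 = 710
    C-H: 8 × 423 = 3384
    Σ(formed) = 4094 kJ
  ΔH_B = 3960 − 4094 = −134 kJ
ΔH_A − ΔH_B = +56 kJ, so reaction B has the more negative ΔH; |ΔH_A − ΔH_B| = 56 kJ.

Reaction B, by 56 kJ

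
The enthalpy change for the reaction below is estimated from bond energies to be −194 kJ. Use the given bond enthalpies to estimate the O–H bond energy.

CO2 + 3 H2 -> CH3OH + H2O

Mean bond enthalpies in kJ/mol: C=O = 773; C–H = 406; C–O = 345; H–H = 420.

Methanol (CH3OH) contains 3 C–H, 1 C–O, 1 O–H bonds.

Let D be the O–H bond energy.
Σ(broken) = 2×773 + 3×420 = 2806
Σ(formed) = 3×406 + 1×345 + 3×D = 1563 + 3D
ΔH = Σ(broken) − Σ(formed) = (2806) − (1563 + 3D) = +1243 − 3D
Setting this equal to −194 kJ gives 3D = 1437, so D = 479 kJ/mol.

D(O–H) ≈ 479 kJ/mol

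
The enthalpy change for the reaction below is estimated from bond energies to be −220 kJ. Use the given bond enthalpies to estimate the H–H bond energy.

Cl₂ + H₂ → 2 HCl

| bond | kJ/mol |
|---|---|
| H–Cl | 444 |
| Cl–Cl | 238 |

D(H–H) ≈ 430 kJ/mol

Let D be the H–H bond energy.
Σ(broken) = 1×238 + 1×D = 238 + D
Σ(formed) = 2×444 = 888
ΔH = Σ(broken) − Σ(formed) = (238 + D) − (888) = −650 + D
Setting this equal to −220 kJ gives D = 430 kJ/mol.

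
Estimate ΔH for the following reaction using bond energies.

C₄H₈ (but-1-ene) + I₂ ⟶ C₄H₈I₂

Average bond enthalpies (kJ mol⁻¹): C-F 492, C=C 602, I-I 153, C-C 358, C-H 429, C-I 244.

ΔH ≈ −91 kJ

Bonds broken (reactants):
  C-C: 2 × 358 = 716
  C-H: 8 × 429 = 3432
  C=C: 1 × 602 = 602
  I-I: 1 × 153 = 153
  Σ(broken) = 4903 kJ
Bonds formed (products):
  C-C: 3 × 358 = 1074
  C-H: 8 × 429 = 3432
  C-I: 2 × 244 = 488
  Σ(formed) = 4994 kJ
ΔH = Σ(broken) − Σ(formed) = 4903 − 4994 = −91 kJ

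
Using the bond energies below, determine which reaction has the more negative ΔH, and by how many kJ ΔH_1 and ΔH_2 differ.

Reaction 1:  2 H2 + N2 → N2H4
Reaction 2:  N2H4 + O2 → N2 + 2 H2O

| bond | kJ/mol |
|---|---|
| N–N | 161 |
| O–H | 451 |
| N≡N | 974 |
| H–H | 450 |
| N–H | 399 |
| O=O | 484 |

Reaction 2, by 654 kJ

Reaction 1:
  Bonds broken (reactants):
    H–H: 2 × 450 = 900
    N≡N: 1 × 974 = 974
    Σ(broken) = 1874 kJ
  Bonds formed (products):
    N–H: 4 × 399 = 1596
    N–N: 1 × 161 = 161
    Σ(formed) = 1757 kJ
  ΔH_1 = 1874 − 1757 = +117 kJ
Reaction 2:
  Bonds broken (reactants):
    N–H: 4 × 399 = 1596
    N–N: 1 × 161 = 161
    O=O: 1 × 484 = 484
    Σ(broken) = 2241 kJ
  Bonds formed (products):
    N≡N: 1 × 974 = 974
    O–H: 4 × 451 = 1804
    Σ(formed) = 2778 kJ
  ΔH_2 = 2241 − 2778 = −537 kJ
ΔH_1 − ΔH_2 = +654 kJ, so reaction 2 has the more negative ΔH; |ΔH_1 − ΔH_2| = 654 kJ.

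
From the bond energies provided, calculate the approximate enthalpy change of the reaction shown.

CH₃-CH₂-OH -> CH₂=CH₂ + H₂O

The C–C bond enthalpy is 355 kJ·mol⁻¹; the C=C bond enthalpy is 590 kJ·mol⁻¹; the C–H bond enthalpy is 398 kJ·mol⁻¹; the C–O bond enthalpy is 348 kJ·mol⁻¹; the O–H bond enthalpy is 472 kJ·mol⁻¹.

Bonds broken (reactants):
  C–C: 1 × 355 = 355
  C–H: 5 × 398 = 1990
  C–O: 1 × 348 = 348
  O–H: 1 × 472 = 472
  Σ(broken) = 3165 kJ
Bonds formed (products):
  C–H: 4 × 398 = 1592
  C=C: 1 × 590 = 590
  O–H: 2 × 472 = 944
  Σ(formed) = 3126 kJ
ΔH = Σ(broken) − Σ(formed) = 3165 − 3126 = +39 kJ

ΔH ≈ +39 kJ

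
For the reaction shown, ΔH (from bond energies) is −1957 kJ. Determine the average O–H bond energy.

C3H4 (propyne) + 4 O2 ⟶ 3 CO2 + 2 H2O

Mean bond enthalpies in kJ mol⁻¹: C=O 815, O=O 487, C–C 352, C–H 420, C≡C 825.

Let D be the O–H bond energy.
Σ(broken) = 1×825 + 1×352 + 4×420 + 4×487 = 4805
Σ(formed) = 6×815 + 4×D = 4890 + 4D
ΔH = Σ(broken) − Σ(formed) = (4805) − (4890 + 4D) = −85 − 4D
Setting this equal to −1957 kJ gives 4D = 1872, so D = 468 kJ/mol.

D(O–H) ≈ 468 kJ/mol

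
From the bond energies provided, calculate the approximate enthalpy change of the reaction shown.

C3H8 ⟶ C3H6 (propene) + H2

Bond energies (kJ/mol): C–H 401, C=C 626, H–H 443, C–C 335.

Bonds broken (reactants):
  C–C: 2 × 335 = 670
  C–H: 8 × 401 = 3208
  Σ(broken) = 3878 kJ
Bonds formed (products):
  C–C: 1 × 335 = 335
  C–H: 6 × 401 = 2406
  C=C: 1 × 626 = 626
  H–H: 1 × 443 = 443
  Σ(formed) = 3810 kJ
ΔH = Σ(broken) − Σ(formed) = 3878 − 3810 = +68 kJ

ΔH ≈ +68 kJ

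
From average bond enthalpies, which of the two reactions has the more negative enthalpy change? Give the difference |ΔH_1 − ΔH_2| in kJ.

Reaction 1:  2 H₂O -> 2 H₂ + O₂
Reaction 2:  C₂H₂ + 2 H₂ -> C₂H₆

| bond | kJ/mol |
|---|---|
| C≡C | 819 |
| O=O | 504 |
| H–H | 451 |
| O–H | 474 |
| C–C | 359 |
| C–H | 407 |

Reaction 1:
  Bonds broken (reactants):
    O–H: 4 × 474 = 1896
    Σ(broken) = 1896 kJ
  Bonds formed (products):
    H–H: 2 × 451 = 902
    O=O: 1 × 504 = 504
    Σ(formed) = 1406 kJ
  ΔH_1 = 1896 − 1406 = +490 kJ
Reaction 2:
  Bonds broken (reactants):
    C≡C: 1 × 819 = 819
    C–H: 2 × 407 = 814
    H–H: 2 × 451 = 902
    Σ(broken) = 2535 kJ
  Bonds formed (products):
    C–C: 1 × 359 = 359
    C–H: 6 × 407 = 2442
    Σ(formed) = 2801 kJ
  ΔH_2 = 2535 − 2801 = −266 kJ
ΔH_1 − ΔH_2 = +756 kJ, so reaction 2 has the more negative ΔH; |ΔH_1 − ΔH_2| = 756 kJ.

Reaction 2, by 756 kJ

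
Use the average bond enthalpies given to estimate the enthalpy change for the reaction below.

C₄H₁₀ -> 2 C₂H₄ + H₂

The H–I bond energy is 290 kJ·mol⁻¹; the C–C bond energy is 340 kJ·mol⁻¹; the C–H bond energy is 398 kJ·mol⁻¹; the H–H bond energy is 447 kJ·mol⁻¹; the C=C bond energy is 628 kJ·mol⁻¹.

Bonds broken (reactants):
  C–C: 3 × 340 = 1020
  C–H: 10 × 398 = 3980
  Σ(broken) = 5000 kJ
Bonds formed (products):
  C–H: 8 × 398 = 3184
  C=C: 2 × 628 = 1256
  H–H: 1 × 447 = 447
  Σ(formed) = 4887 kJ
ΔH = Σ(broken) − Σ(formed) = 5000 − 4887 = +113 kJ

ΔH ≈ +113 kJ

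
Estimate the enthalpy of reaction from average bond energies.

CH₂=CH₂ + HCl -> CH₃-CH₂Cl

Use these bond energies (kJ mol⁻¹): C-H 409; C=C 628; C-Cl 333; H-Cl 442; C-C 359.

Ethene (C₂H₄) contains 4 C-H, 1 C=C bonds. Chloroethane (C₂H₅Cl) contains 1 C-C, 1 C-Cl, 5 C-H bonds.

ΔH ≈ −31 kJ

Bonds broken (reactants):
  C-H: 4 × 409 = 1636
  C=C: 1 × 628 = 628
  H-Cl: 1 × 442 = 442
  Σ(broken) = 2706 kJ
Bonds formed (products):
  C-C: 1 × 359 = 359
  C-Cl: 1 × 333 = 333
  C-H: 5 × 409 = 2045
  Σ(formed) = 2737 kJ
ΔH = Σ(broken) − Σ(formed) = 2706 − 2737 = −31 kJ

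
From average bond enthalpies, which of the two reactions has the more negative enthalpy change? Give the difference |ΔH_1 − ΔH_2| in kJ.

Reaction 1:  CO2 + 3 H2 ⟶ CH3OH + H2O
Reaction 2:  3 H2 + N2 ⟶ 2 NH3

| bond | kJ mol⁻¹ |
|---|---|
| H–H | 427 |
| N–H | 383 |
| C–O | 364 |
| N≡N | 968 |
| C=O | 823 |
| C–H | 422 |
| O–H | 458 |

Reaction 1:
  Bonds broken (reactants):
    C=O: 2 × 823 = 1646
    H–H: 3 × 427 = 1281
    Σ(broken) = 2927 kJ
  Bonds formed (products):
    C–H: 3 × 422 = 1266
    C–O: 1 × 364 = 364
    O–H: 3 × 458 = 1374
    Σ(formed) = 3004 kJ
  ΔH_1 = 2927 − 3004 = −77 kJ
Reaction 2:
  Bonds broken (reactants):
    H–H: 3 × 427 = 1281
    N≡N: 1 × 968 = 968
    Σ(broken) = 2249 kJ
  Bonds formed (products):
    N–H: 6 × 383 = 2298
    Σ(formed) = 2298 kJ
  ΔH_2 = 2249 − 2298 = −49 kJ
ΔH_1 − ΔH_2 = −28 kJ, so reaction 1 has the more negative ΔH; |ΔH_1 − ΔH_2| = 28 kJ.

Reaction 1, by 28 kJ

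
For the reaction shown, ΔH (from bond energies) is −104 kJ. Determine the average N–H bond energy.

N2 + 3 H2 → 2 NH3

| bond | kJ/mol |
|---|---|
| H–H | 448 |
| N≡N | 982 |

D(N–H) ≈ 405 kJ/mol

Let D be the N–H bond energy.
Σ(broken) = 3×448 + 1×982 = 2326
Σ(formed) = 6×D = 6D
ΔH = Σ(broken) − Σ(formed) = (2326) − (6D) = +2326 − 6D
Setting this equal to −104 kJ gives 6D = 2430, so D = 405 kJ/mol.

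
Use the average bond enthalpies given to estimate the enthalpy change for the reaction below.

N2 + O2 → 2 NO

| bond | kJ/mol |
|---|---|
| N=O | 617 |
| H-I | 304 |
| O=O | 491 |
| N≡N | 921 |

ΔH ≈ +178 kJ

Bonds broken (reactants):
  N≡N: 1 × 921 = 921
  O=O: 1 × 491 = 491
  Σ(broken) = 1412 kJ
Bonds formed (products):
  N=O: 2 × 617 = 1234
  Σ(formed) = 1234 kJ
ΔH = Σ(broken) − Σ(formed) = 1412 − 1234 = +178 kJ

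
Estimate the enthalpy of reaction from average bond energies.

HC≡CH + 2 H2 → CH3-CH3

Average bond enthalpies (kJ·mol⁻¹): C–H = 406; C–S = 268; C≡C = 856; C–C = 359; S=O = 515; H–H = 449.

ΔH ≈ −229 kJ

Bonds broken (reactants):
  C≡C: 1 × 856 = 856
  C–H: 2 × 406 = 812
  H–H: 2 × 449 = 898
  Σ(broken) = 2566 kJ
Bonds formed (products):
  C–C: 1 × 359 = 359
  C–H: 6 × 406 = 2436
  Σ(formed) = 2795 kJ
ΔH = Σ(broken) − Σ(formed) = 2566 − 2795 = −229 kJ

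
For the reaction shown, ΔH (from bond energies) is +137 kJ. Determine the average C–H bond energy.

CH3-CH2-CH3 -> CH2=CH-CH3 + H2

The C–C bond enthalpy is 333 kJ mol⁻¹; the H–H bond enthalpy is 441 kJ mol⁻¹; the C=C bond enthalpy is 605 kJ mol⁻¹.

D(C–H) ≈ 425 kJ/mol

Let D be the C–H bond energy.
Σ(broken) = 2×333 + 8×D = 666 + 8D
Σ(formed) = 1×333 + 6×D + 1×605 + 1×441 = 1379 + 6D
ΔH = Σ(broken) − Σ(formed) = (666 + 8D) − (1379 + 6D) = −713 + 2D
Setting this equal to +137 kJ gives 2D = 850, so D = 425 kJ/mol.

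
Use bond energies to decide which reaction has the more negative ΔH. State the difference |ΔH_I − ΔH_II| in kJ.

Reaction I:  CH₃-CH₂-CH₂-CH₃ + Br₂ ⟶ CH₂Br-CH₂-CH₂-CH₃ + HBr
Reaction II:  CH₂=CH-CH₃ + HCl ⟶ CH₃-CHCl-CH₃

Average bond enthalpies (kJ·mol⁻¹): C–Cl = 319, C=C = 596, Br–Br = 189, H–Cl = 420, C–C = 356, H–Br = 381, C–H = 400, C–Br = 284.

Reaction I, by 17 kJ

Reaction I:
  Bonds broken (reactants):
    Br–Br: 1 × 189 = 189
    C–C: 3 × 356 = 1068
    C–H: 10 × 400 = 4000
    Σ(broken) = 5257 kJ
  Bonds formed (products):
    C–Br: 1 × 284 = 284
    C–C: 3 × 356 = 1068
    C–H: 9 × 400 = 3600
    H–Br: 1 × 381 = 381
    Σ(formed) = 5333 kJ
  ΔH_I = 5257 − 5333 = −76 kJ
Reaction II:
  Bonds broken (reactants):
    C–C: 1 × 356 = 356
    C–H: 6 × 400 = 2400
    C=C: 1 × 596 = 596
    H–Cl: 1 × 420 = 420
    Σ(broken) = 3772 kJ
  Bonds formed (products):
    C–C: 2 × 356 = 712
    C–Cl: 1 × 319 = 319
    C–H: 7 × 400 = 2800
    Σ(formed) = 3831 kJ
  ΔH_II = 3772 − 3831 = −59 kJ
ΔH_I − ΔH_II = −17 kJ, so reaction I has the more negative ΔH; |ΔH_I − ΔH_II| = 17 kJ.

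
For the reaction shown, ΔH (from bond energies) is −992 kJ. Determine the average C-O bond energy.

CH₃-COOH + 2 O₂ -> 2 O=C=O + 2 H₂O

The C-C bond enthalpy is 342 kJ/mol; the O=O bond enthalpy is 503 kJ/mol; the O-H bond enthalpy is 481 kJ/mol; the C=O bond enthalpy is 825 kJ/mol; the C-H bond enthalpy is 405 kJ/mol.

Let D be the C-O bond energy.
Σ(broken) = 1×342 + 3×405 + 1×D + 1×825 + 1×481 + 2×503 = 3869 + D
Σ(formed) = 4×825 + 4×481 = 5224
ΔH = Σ(broken) − Σ(formed) = (3869 + D) − (5224) = −1355 + D
Setting this equal to −992 kJ gives D = 363 kJ/mol.

D(C-O) ≈ 363 kJ/mol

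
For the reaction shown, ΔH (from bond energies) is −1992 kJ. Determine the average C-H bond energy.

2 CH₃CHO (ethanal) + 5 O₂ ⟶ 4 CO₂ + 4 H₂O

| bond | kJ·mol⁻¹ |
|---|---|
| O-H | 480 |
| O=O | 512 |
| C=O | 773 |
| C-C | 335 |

D(C-H) ≈ 407 kJ/mol

Let D be the C-H bond energy.
Σ(broken) = 2×335 + 8×D + 2×773 + 5×512 = 4776 + 8D
Σ(formed) = 8×773 + 8×480 = 10024
ΔH = Σ(broken) − Σ(formed) = (4776 + 8D) − (10024) = −5248 + 8D
Setting this equal to −1992 kJ gives 8D = 3256, so D = 407 kJ/mol.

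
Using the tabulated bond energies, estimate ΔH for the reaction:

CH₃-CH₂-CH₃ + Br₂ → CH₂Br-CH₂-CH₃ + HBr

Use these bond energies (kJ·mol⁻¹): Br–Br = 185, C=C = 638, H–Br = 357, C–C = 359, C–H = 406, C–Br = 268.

ΔH ≈ −34 kJ

Bonds broken (reactants):
  Br–Br: 1 × 185 = 185
  C–C: 2 × 359 = 718
  C–H: 8 × 406 = 3248
  Σ(broken) = 4151 kJ
Bonds formed (products):
  C–Br: 1 × 268 = 268
  C–C: 2 × 359 = 718
  C–H: 7 × 406 = 2842
  H–Br: 1 × 357 = 357
  Σ(formed) = 4185 kJ
ΔH = Σ(broken) − Σ(formed) = 4151 − 4185 = −34 kJ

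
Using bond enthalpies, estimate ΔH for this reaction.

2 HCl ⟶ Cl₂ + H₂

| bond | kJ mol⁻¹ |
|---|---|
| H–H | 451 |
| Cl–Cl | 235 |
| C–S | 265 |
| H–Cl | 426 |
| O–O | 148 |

Bonds broken (reactants):
  H–Cl: 2 × 426 = 852
  Σ(broken) = 852 kJ
Bonds formed (products):
  Cl–Cl: 1 × 235 = 235
  H–H: 1 × 451 = 451
  Σ(formed) = 686 kJ
ΔH = Σ(broken) − Σ(formed) = 852 − 686 = +166 kJ

ΔH ≈ +166 kJ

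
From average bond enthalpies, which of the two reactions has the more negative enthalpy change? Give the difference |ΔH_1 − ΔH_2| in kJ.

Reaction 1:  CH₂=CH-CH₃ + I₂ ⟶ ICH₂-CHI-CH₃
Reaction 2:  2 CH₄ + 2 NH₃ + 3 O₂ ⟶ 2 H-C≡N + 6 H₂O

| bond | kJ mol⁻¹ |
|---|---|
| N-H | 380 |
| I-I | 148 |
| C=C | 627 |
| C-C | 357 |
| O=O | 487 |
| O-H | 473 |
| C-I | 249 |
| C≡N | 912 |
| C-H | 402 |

Reaction 2, by 1267 kJ

Reaction 1:
  Bonds broken (reactants):
    C-C: 1 × 357 = 357
    C-H: 6 × 402 = 2412
    C=C: 1 × 627 = 627
    I-I: 1 × 148 = 148
    Σ(broken) = 3544 kJ
  Bonds formed (products):
    C-C: 2 × 357 = 714
    C-H: 6 × 402 = 2412
    C-I: 2 × 249 = 498
    Σ(formed) = 3624 kJ
  ΔH_1 = 3544 − 3624 = −80 kJ
Reaction 2:
  Bonds broken (reactants):
    C-H: 8 × 402 = 3216
    N-H: 6 × 380 = 2280
    O=O: 3 × 487 = 1461
    Σ(broken) = 6957 kJ
  Bonds formed (products):
    C≡N: 2 × 912 = 1824
    C-H: 2 × 402 = 804
    O-H: 12 × 473 = 5676
    Σ(formed) = 8304 kJ
  ΔH_2 = 6957 − 8304 = −1347 kJ
ΔH_1 − ΔH_2 = +1267 kJ, so reaction 2 has the more negative ΔH; |ΔH_1 − ΔH_2| = 1267 kJ.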